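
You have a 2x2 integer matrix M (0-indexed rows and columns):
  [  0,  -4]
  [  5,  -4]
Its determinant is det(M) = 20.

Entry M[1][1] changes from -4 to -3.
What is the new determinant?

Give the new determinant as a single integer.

det is linear in row 1: changing M[1][1] by delta changes det by delta * cofactor(1,1).
Cofactor C_11 = (-1)^(1+1) * minor(1,1) = 0
Entry delta = -3 - -4 = 1
Det delta = 1 * 0 = 0
New det = 20 + 0 = 20

Answer: 20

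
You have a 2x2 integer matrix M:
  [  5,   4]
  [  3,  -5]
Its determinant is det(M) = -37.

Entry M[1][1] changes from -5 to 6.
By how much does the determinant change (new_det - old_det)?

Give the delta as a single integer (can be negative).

Answer: 55

Derivation:
Cofactor C_11 = 5
Entry delta = 6 - -5 = 11
Det delta = entry_delta * cofactor = 11 * 5 = 55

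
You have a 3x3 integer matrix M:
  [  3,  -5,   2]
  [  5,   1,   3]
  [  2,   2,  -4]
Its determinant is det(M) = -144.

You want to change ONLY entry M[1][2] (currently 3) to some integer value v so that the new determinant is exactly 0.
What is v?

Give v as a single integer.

det is linear in entry M[1][2]: det = old_det + (v - 3) * C_12
Cofactor C_12 = -16
Want det = 0: -144 + (v - 3) * -16 = 0
  (v - 3) = 144 / -16 = -9
  v = 3 + (-9) = -6

Answer: -6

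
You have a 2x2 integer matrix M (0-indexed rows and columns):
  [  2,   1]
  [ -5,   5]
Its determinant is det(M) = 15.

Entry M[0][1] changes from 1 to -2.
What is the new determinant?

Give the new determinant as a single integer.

det is linear in row 0: changing M[0][1] by delta changes det by delta * cofactor(0,1).
Cofactor C_01 = (-1)^(0+1) * minor(0,1) = 5
Entry delta = -2 - 1 = -3
Det delta = -3 * 5 = -15
New det = 15 + -15 = 0

Answer: 0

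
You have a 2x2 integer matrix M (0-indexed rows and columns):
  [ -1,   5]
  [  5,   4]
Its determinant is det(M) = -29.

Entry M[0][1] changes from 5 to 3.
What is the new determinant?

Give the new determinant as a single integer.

Answer: -19

Derivation:
det is linear in row 0: changing M[0][1] by delta changes det by delta * cofactor(0,1).
Cofactor C_01 = (-1)^(0+1) * minor(0,1) = -5
Entry delta = 3 - 5 = -2
Det delta = -2 * -5 = 10
New det = -29 + 10 = -19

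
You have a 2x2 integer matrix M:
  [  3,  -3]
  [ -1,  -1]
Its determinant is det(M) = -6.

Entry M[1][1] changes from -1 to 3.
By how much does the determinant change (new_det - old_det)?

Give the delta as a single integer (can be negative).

Cofactor C_11 = 3
Entry delta = 3 - -1 = 4
Det delta = entry_delta * cofactor = 4 * 3 = 12

Answer: 12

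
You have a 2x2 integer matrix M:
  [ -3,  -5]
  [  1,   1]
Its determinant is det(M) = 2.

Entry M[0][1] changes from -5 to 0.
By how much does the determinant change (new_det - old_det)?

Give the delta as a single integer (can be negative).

Answer: -5

Derivation:
Cofactor C_01 = -1
Entry delta = 0 - -5 = 5
Det delta = entry_delta * cofactor = 5 * -1 = -5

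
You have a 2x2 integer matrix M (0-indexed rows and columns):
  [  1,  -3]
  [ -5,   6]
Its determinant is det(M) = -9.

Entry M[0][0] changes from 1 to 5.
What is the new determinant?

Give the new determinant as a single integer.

det is linear in row 0: changing M[0][0] by delta changes det by delta * cofactor(0,0).
Cofactor C_00 = (-1)^(0+0) * minor(0,0) = 6
Entry delta = 5 - 1 = 4
Det delta = 4 * 6 = 24
New det = -9 + 24 = 15

Answer: 15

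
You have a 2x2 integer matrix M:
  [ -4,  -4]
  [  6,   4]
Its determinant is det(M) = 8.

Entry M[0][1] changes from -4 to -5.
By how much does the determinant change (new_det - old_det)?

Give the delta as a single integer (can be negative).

Cofactor C_01 = -6
Entry delta = -5 - -4 = -1
Det delta = entry_delta * cofactor = -1 * -6 = 6

Answer: 6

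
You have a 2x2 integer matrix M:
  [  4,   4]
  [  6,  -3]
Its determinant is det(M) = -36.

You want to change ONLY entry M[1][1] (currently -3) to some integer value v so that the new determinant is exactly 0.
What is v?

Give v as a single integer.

det is linear in entry M[1][1]: det = old_det + (v - -3) * C_11
Cofactor C_11 = 4
Want det = 0: -36 + (v - -3) * 4 = 0
  (v - -3) = 36 / 4 = 9
  v = -3 + (9) = 6

Answer: 6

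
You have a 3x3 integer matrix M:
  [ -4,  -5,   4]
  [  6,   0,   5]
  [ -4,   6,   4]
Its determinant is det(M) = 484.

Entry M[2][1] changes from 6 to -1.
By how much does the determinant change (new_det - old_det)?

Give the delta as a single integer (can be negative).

Cofactor C_21 = 44
Entry delta = -1 - 6 = -7
Det delta = entry_delta * cofactor = -7 * 44 = -308

Answer: -308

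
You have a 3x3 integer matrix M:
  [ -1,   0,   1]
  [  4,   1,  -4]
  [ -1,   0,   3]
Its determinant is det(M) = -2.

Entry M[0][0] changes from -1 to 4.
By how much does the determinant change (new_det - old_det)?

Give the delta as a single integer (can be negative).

Cofactor C_00 = 3
Entry delta = 4 - -1 = 5
Det delta = entry_delta * cofactor = 5 * 3 = 15

Answer: 15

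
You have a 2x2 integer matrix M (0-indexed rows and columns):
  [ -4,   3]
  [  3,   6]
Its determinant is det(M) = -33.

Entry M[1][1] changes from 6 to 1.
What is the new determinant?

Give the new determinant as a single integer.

Answer: -13

Derivation:
det is linear in row 1: changing M[1][1] by delta changes det by delta * cofactor(1,1).
Cofactor C_11 = (-1)^(1+1) * minor(1,1) = -4
Entry delta = 1 - 6 = -5
Det delta = -5 * -4 = 20
New det = -33 + 20 = -13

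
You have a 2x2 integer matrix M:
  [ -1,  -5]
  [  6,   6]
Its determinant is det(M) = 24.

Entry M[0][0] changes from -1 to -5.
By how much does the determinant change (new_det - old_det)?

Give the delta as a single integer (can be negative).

Answer: -24

Derivation:
Cofactor C_00 = 6
Entry delta = -5 - -1 = -4
Det delta = entry_delta * cofactor = -4 * 6 = -24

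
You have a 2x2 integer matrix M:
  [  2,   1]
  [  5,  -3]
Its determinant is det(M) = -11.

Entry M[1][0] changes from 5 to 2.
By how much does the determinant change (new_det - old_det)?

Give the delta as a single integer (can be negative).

Cofactor C_10 = -1
Entry delta = 2 - 5 = -3
Det delta = entry_delta * cofactor = -3 * -1 = 3

Answer: 3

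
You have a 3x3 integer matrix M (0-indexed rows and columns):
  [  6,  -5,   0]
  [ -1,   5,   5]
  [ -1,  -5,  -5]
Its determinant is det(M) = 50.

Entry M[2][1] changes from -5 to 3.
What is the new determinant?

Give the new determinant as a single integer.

det is linear in row 2: changing M[2][1] by delta changes det by delta * cofactor(2,1).
Cofactor C_21 = (-1)^(2+1) * minor(2,1) = -30
Entry delta = 3 - -5 = 8
Det delta = 8 * -30 = -240
New det = 50 + -240 = -190

Answer: -190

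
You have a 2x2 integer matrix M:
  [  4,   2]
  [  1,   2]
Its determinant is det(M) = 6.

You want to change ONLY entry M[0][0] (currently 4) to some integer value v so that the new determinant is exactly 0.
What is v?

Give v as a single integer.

Answer: 1

Derivation:
det is linear in entry M[0][0]: det = old_det + (v - 4) * C_00
Cofactor C_00 = 2
Want det = 0: 6 + (v - 4) * 2 = 0
  (v - 4) = -6 / 2 = -3
  v = 4 + (-3) = 1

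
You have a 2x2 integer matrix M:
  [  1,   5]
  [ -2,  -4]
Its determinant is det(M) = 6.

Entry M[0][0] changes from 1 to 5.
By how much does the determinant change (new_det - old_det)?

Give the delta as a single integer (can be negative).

Answer: -16

Derivation:
Cofactor C_00 = -4
Entry delta = 5 - 1 = 4
Det delta = entry_delta * cofactor = 4 * -4 = -16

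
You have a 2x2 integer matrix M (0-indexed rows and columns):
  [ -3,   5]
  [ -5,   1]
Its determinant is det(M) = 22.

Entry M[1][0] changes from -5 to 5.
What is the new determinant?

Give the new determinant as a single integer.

det is linear in row 1: changing M[1][0] by delta changes det by delta * cofactor(1,0).
Cofactor C_10 = (-1)^(1+0) * minor(1,0) = -5
Entry delta = 5 - -5 = 10
Det delta = 10 * -5 = -50
New det = 22 + -50 = -28

Answer: -28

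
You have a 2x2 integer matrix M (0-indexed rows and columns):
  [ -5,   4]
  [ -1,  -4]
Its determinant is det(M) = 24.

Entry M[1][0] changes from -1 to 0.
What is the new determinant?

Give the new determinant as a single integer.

det is linear in row 1: changing M[1][0] by delta changes det by delta * cofactor(1,0).
Cofactor C_10 = (-1)^(1+0) * minor(1,0) = -4
Entry delta = 0 - -1 = 1
Det delta = 1 * -4 = -4
New det = 24 + -4 = 20

Answer: 20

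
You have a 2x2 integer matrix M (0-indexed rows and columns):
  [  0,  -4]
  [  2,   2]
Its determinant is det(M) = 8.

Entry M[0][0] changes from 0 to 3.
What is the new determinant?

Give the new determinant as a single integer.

det is linear in row 0: changing M[0][0] by delta changes det by delta * cofactor(0,0).
Cofactor C_00 = (-1)^(0+0) * minor(0,0) = 2
Entry delta = 3 - 0 = 3
Det delta = 3 * 2 = 6
New det = 8 + 6 = 14

Answer: 14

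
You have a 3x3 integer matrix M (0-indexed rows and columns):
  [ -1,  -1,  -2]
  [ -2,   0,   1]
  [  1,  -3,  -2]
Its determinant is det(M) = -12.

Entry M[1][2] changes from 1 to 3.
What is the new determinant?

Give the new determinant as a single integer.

det is linear in row 1: changing M[1][2] by delta changes det by delta * cofactor(1,2).
Cofactor C_12 = (-1)^(1+2) * minor(1,2) = -4
Entry delta = 3 - 1 = 2
Det delta = 2 * -4 = -8
New det = -12 + -8 = -20

Answer: -20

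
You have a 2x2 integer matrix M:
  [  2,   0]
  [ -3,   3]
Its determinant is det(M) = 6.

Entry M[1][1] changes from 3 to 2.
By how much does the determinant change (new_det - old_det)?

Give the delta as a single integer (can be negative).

Answer: -2

Derivation:
Cofactor C_11 = 2
Entry delta = 2 - 3 = -1
Det delta = entry_delta * cofactor = -1 * 2 = -2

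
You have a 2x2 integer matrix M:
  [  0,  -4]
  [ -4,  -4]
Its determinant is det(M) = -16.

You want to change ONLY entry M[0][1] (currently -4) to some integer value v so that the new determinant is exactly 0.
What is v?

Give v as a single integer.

Answer: 0

Derivation:
det is linear in entry M[0][1]: det = old_det + (v - -4) * C_01
Cofactor C_01 = 4
Want det = 0: -16 + (v - -4) * 4 = 0
  (v - -4) = 16 / 4 = 4
  v = -4 + (4) = 0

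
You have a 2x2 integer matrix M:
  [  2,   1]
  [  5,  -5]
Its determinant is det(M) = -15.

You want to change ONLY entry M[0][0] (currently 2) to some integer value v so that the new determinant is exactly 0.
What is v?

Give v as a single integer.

Answer: -1

Derivation:
det is linear in entry M[0][0]: det = old_det + (v - 2) * C_00
Cofactor C_00 = -5
Want det = 0: -15 + (v - 2) * -5 = 0
  (v - 2) = 15 / -5 = -3
  v = 2 + (-3) = -1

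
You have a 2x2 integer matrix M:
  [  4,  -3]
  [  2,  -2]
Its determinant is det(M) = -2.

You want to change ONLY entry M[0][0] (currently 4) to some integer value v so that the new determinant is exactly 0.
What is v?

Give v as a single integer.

Answer: 3

Derivation:
det is linear in entry M[0][0]: det = old_det + (v - 4) * C_00
Cofactor C_00 = -2
Want det = 0: -2 + (v - 4) * -2 = 0
  (v - 4) = 2 / -2 = -1
  v = 4 + (-1) = 3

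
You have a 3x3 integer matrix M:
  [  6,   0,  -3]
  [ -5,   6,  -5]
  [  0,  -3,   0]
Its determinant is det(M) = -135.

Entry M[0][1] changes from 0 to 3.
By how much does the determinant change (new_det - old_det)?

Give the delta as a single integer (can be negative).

Answer: 0

Derivation:
Cofactor C_01 = 0
Entry delta = 3 - 0 = 3
Det delta = entry_delta * cofactor = 3 * 0 = 0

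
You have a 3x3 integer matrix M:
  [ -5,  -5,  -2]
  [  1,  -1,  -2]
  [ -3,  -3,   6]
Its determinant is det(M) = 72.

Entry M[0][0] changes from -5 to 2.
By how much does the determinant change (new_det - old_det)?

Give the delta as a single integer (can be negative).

Cofactor C_00 = -12
Entry delta = 2 - -5 = 7
Det delta = entry_delta * cofactor = 7 * -12 = -84

Answer: -84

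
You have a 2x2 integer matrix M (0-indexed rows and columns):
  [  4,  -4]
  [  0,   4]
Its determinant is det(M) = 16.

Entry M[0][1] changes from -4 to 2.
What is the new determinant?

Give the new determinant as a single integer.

det is linear in row 0: changing M[0][1] by delta changes det by delta * cofactor(0,1).
Cofactor C_01 = (-1)^(0+1) * minor(0,1) = 0
Entry delta = 2 - -4 = 6
Det delta = 6 * 0 = 0
New det = 16 + 0 = 16

Answer: 16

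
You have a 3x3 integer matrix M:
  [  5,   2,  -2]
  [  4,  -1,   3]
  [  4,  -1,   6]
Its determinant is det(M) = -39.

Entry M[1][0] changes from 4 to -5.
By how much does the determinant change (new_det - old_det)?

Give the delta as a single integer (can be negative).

Cofactor C_10 = -10
Entry delta = -5 - 4 = -9
Det delta = entry_delta * cofactor = -9 * -10 = 90

Answer: 90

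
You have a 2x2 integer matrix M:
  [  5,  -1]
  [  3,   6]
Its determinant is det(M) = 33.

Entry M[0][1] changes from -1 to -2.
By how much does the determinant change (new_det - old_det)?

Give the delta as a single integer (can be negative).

Cofactor C_01 = -3
Entry delta = -2 - -1 = -1
Det delta = entry_delta * cofactor = -1 * -3 = 3

Answer: 3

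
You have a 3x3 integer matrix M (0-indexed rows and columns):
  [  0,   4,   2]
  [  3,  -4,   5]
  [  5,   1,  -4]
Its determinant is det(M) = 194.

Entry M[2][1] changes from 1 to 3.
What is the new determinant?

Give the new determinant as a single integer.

det is linear in row 2: changing M[2][1] by delta changes det by delta * cofactor(2,1).
Cofactor C_21 = (-1)^(2+1) * minor(2,1) = 6
Entry delta = 3 - 1 = 2
Det delta = 2 * 6 = 12
New det = 194 + 12 = 206

Answer: 206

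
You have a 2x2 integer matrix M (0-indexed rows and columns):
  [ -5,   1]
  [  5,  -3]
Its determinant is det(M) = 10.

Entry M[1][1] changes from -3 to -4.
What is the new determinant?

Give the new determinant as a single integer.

Answer: 15

Derivation:
det is linear in row 1: changing M[1][1] by delta changes det by delta * cofactor(1,1).
Cofactor C_11 = (-1)^(1+1) * minor(1,1) = -5
Entry delta = -4 - -3 = -1
Det delta = -1 * -5 = 5
New det = 10 + 5 = 15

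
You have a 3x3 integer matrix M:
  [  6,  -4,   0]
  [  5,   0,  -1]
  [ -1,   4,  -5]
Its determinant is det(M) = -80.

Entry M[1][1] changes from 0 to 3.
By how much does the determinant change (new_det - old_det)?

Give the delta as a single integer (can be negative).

Answer: -90

Derivation:
Cofactor C_11 = -30
Entry delta = 3 - 0 = 3
Det delta = entry_delta * cofactor = 3 * -30 = -90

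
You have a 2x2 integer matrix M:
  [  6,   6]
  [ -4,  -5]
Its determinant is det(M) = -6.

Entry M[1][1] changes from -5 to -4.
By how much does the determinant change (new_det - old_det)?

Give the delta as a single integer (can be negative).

Answer: 6

Derivation:
Cofactor C_11 = 6
Entry delta = -4 - -5 = 1
Det delta = entry_delta * cofactor = 1 * 6 = 6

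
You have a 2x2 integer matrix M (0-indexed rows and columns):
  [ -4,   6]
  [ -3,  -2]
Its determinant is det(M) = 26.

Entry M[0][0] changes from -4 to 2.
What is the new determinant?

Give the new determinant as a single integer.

det is linear in row 0: changing M[0][0] by delta changes det by delta * cofactor(0,0).
Cofactor C_00 = (-1)^(0+0) * minor(0,0) = -2
Entry delta = 2 - -4 = 6
Det delta = 6 * -2 = -12
New det = 26 + -12 = 14

Answer: 14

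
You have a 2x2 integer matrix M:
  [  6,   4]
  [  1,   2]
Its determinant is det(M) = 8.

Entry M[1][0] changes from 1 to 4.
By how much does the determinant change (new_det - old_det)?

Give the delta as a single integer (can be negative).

Answer: -12

Derivation:
Cofactor C_10 = -4
Entry delta = 4 - 1 = 3
Det delta = entry_delta * cofactor = 3 * -4 = -12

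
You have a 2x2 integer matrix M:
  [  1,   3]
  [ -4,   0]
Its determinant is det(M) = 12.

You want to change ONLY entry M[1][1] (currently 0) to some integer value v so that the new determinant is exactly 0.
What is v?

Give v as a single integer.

Answer: -12

Derivation:
det is linear in entry M[1][1]: det = old_det + (v - 0) * C_11
Cofactor C_11 = 1
Want det = 0: 12 + (v - 0) * 1 = 0
  (v - 0) = -12 / 1 = -12
  v = 0 + (-12) = -12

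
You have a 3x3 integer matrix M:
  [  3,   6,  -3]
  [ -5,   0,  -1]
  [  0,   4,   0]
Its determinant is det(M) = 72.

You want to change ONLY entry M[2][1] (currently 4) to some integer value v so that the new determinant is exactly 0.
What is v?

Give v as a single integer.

det is linear in entry M[2][1]: det = old_det + (v - 4) * C_21
Cofactor C_21 = 18
Want det = 0: 72 + (v - 4) * 18 = 0
  (v - 4) = -72 / 18 = -4
  v = 4 + (-4) = 0

Answer: 0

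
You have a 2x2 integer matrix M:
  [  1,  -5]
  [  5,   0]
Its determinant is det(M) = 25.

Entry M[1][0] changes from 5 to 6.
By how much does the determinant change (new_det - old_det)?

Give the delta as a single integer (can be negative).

Cofactor C_10 = 5
Entry delta = 6 - 5 = 1
Det delta = entry_delta * cofactor = 1 * 5 = 5

Answer: 5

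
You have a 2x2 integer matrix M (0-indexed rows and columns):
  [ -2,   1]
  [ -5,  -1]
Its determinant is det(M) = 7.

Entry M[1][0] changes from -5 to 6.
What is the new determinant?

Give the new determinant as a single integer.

det is linear in row 1: changing M[1][0] by delta changes det by delta * cofactor(1,0).
Cofactor C_10 = (-1)^(1+0) * minor(1,0) = -1
Entry delta = 6 - -5 = 11
Det delta = 11 * -1 = -11
New det = 7 + -11 = -4

Answer: -4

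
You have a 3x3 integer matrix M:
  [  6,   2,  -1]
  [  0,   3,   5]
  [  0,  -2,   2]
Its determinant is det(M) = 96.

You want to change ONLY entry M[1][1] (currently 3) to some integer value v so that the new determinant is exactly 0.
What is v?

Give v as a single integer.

Answer: -5

Derivation:
det is linear in entry M[1][1]: det = old_det + (v - 3) * C_11
Cofactor C_11 = 12
Want det = 0: 96 + (v - 3) * 12 = 0
  (v - 3) = -96 / 12 = -8
  v = 3 + (-8) = -5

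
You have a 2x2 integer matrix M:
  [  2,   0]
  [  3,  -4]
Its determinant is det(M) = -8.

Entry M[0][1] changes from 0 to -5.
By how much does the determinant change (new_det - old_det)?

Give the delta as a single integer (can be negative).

Answer: 15

Derivation:
Cofactor C_01 = -3
Entry delta = -5 - 0 = -5
Det delta = entry_delta * cofactor = -5 * -3 = 15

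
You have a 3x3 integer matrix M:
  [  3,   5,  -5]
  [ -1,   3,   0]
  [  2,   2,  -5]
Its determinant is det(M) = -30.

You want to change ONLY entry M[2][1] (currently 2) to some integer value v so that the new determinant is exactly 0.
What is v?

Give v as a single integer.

Answer: 8

Derivation:
det is linear in entry M[2][1]: det = old_det + (v - 2) * C_21
Cofactor C_21 = 5
Want det = 0: -30 + (v - 2) * 5 = 0
  (v - 2) = 30 / 5 = 6
  v = 2 + (6) = 8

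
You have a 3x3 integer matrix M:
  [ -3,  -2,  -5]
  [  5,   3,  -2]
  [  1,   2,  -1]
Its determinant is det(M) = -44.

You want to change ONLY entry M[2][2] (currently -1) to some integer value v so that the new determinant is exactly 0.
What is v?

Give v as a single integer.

Answer: 43

Derivation:
det is linear in entry M[2][2]: det = old_det + (v - -1) * C_22
Cofactor C_22 = 1
Want det = 0: -44 + (v - -1) * 1 = 0
  (v - -1) = 44 / 1 = 44
  v = -1 + (44) = 43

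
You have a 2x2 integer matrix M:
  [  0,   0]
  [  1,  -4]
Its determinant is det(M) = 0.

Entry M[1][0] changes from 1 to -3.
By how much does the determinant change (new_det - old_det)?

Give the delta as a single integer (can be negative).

Cofactor C_10 = 0
Entry delta = -3 - 1 = -4
Det delta = entry_delta * cofactor = -4 * 0 = 0

Answer: 0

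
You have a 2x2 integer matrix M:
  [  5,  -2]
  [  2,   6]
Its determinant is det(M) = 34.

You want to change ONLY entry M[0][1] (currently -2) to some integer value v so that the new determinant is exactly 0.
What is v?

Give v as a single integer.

det is linear in entry M[0][1]: det = old_det + (v - -2) * C_01
Cofactor C_01 = -2
Want det = 0: 34 + (v - -2) * -2 = 0
  (v - -2) = -34 / -2 = 17
  v = -2 + (17) = 15

Answer: 15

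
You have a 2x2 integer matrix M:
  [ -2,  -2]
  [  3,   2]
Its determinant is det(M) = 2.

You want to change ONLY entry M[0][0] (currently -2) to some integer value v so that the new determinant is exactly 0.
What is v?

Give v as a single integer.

Answer: -3

Derivation:
det is linear in entry M[0][0]: det = old_det + (v - -2) * C_00
Cofactor C_00 = 2
Want det = 0: 2 + (v - -2) * 2 = 0
  (v - -2) = -2 / 2 = -1
  v = -2 + (-1) = -3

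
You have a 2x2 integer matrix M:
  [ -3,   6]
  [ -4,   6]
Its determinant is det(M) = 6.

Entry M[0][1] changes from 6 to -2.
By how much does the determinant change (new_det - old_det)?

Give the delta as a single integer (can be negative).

Cofactor C_01 = 4
Entry delta = -2 - 6 = -8
Det delta = entry_delta * cofactor = -8 * 4 = -32

Answer: -32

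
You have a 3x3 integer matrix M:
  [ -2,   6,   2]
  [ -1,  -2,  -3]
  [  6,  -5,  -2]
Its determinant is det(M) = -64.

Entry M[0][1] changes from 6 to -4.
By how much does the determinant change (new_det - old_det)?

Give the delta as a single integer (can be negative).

Cofactor C_01 = -20
Entry delta = -4 - 6 = -10
Det delta = entry_delta * cofactor = -10 * -20 = 200

Answer: 200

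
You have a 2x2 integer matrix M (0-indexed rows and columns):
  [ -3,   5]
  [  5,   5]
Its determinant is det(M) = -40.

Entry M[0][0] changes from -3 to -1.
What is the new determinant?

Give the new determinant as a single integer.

Answer: -30

Derivation:
det is linear in row 0: changing M[0][0] by delta changes det by delta * cofactor(0,0).
Cofactor C_00 = (-1)^(0+0) * minor(0,0) = 5
Entry delta = -1 - -3 = 2
Det delta = 2 * 5 = 10
New det = -40 + 10 = -30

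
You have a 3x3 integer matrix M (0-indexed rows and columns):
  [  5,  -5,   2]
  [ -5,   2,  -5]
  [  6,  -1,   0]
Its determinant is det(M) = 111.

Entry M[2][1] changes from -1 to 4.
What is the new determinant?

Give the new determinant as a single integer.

Answer: 186

Derivation:
det is linear in row 2: changing M[2][1] by delta changes det by delta * cofactor(2,1).
Cofactor C_21 = (-1)^(2+1) * minor(2,1) = 15
Entry delta = 4 - -1 = 5
Det delta = 5 * 15 = 75
New det = 111 + 75 = 186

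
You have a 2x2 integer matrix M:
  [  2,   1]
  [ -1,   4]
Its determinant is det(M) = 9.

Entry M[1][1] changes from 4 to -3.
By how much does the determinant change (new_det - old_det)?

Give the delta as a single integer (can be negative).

Cofactor C_11 = 2
Entry delta = -3 - 4 = -7
Det delta = entry_delta * cofactor = -7 * 2 = -14

Answer: -14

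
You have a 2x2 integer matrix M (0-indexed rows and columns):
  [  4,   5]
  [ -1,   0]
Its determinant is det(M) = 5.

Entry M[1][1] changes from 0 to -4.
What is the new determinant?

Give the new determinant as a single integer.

Answer: -11

Derivation:
det is linear in row 1: changing M[1][1] by delta changes det by delta * cofactor(1,1).
Cofactor C_11 = (-1)^(1+1) * minor(1,1) = 4
Entry delta = -4 - 0 = -4
Det delta = -4 * 4 = -16
New det = 5 + -16 = -11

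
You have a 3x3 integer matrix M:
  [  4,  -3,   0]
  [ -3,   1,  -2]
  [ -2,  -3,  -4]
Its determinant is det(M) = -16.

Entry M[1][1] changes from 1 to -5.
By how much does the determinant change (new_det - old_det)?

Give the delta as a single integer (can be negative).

Cofactor C_11 = -16
Entry delta = -5 - 1 = -6
Det delta = entry_delta * cofactor = -6 * -16 = 96

Answer: 96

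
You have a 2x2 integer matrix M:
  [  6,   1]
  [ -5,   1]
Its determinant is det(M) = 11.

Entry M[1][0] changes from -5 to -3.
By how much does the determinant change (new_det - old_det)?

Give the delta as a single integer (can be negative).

Cofactor C_10 = -1
Entry delta = -3 - -5 = 2
Det delta = entry_delta * cofactor = 2 * -1 = -2

Answer: -2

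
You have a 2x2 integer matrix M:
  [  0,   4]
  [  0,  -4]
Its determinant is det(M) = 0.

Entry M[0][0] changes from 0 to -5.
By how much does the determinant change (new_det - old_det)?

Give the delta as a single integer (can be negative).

Answer: 20

Derivation:
Cofactor C_00 = -4
Entry delta = -5 - 0 = -5
Det delta = entry_delta * cofactor = -5 * -4 = 20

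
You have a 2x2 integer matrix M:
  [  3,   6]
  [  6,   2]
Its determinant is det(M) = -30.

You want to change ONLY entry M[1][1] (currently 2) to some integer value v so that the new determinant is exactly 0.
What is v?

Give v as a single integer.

Answer: 12

Derivation:
det is linear in entry M[1][1]: det = old_det + (v - 2) * C_11
Cofactor C_11 = 3
Want det = 0: -30 + (v - 2) * 3 = 0
  (v - 2) = 30 / 3 = 10
  v = 2 + (10) = 12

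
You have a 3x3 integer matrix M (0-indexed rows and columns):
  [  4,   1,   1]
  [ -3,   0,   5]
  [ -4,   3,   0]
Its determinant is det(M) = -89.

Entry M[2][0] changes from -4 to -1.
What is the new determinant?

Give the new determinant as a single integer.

Answer: -74

Derivation:
det is linear in row 2: changing M[2][0] by delta changes det by delta * cofactor(2,0).
Cofactor C_20 = (-1)^(2+0) * minor(2,0) = 5
Entry delta = -1 - -4 = 3
Det delta = 3 * 5 = 15
New det = -89 + 15 = -74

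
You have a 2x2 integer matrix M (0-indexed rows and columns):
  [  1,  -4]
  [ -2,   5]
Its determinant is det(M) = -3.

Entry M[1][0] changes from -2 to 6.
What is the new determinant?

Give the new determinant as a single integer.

Answer: 29

Derivation:
det is linear in row 1: changing M[1][0] by delta changes det by delta * cofactor(1,0).
Cofactor C_10 = (-1)^(1+0) * minor(1,0) = 4
Entry delta = 6 - -2 = 8
Det delta = 8 * 4 = 32
New det = -3 + 32 = 29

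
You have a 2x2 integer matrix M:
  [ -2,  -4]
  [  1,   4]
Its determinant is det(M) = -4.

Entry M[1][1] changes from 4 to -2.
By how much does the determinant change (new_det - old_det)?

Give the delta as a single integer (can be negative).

Answer: 12

Derivation:
Cofactor C_11 = -2
Entry delta = -2 - 4 = -6
Det delta = entry_delta * cofactor = -6 * -2 = 12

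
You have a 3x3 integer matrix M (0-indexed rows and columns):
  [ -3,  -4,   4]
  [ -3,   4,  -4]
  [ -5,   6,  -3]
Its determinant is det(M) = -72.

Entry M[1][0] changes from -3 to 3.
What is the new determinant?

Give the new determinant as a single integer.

Answer: 0

Derivation:
det is linear in row 1: changing M[1][0] by delta changes det by delta * cofactor(1,0).
Cofactor C_10 = (-1)^(1+0) * minor(1,0) = 12
Entry delta = 3 - -3 = 6
Det delta = 6 * 12 = 72
New det = -72 + 72 = 0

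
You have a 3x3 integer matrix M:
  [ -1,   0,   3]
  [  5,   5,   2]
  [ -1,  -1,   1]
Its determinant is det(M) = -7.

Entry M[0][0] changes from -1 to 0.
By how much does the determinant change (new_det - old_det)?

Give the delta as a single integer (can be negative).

Answer: 7

Derivation:
Cofactor C_00 = 7
Entry delta = 0 - -1 = 1
Det delta = entry_delta * cofactor = 1 * 7 = 7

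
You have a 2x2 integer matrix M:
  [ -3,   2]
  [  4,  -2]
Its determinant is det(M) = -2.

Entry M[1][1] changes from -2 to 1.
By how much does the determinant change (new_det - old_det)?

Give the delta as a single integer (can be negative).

Answer: -9

Derivation:
Cofactor C_11 = -3
Entry delta = 1 - -2 = 3
Det delta = entry_delta * cofactor = 3 * -3 = -9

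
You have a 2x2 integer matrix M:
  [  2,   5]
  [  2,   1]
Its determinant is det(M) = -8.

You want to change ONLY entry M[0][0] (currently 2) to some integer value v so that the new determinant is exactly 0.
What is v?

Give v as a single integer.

det is linear in entry M[0][0]: det = old_det + (v - 2) * C_00
Cofactor C_00 = 1
Want det = 0: -8 + (v - 2) * 1 = 0
  (v - 2) = 8 / 1 = 8
  v = 2 + (8) = 10

Answer: 10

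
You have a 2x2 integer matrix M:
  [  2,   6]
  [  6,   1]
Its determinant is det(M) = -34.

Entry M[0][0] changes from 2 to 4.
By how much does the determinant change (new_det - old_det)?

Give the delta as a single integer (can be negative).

Cofactor C_00 = 1
Entry delta = 4 - 2 = 2
Det delta = entry_delta * cofactor = 2 * 1 = 2

Answer: 2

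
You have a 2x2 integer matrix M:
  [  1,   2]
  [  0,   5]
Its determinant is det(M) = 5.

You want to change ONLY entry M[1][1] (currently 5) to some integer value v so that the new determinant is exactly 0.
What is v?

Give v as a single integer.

det is linear in entry M[1][1]: det = old_det + (v - 5) * C_11
Cofactor C_11 = 1
Want det = 0: 5 + (v - 5) * 1 = 0
  (v - 5) = -5 / 1 = -5
  v = 5 + (-5) = 0

Answer: 0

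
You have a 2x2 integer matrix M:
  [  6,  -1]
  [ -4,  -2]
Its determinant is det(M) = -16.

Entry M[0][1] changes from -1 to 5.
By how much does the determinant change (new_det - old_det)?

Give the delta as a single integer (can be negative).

Cofactor C_01 = 4
Entry delta = 5 - -1 = 6
Det delta = entry_delta * cofactor = 6 * 4 = 24

Answer: 24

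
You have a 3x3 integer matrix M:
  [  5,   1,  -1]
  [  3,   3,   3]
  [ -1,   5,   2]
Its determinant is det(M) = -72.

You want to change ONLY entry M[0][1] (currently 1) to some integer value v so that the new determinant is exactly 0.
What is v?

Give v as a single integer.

det is linear in entry M[0][1]: det = old_det + (v - 1) * C_01
Cofactor C_01 = -9
Want det = 0: -72 + (v - 1) * -9 = 0
  (v - 1) = 72 / -9 = -8
  v = 1 + (-8) = -7

Answer: -7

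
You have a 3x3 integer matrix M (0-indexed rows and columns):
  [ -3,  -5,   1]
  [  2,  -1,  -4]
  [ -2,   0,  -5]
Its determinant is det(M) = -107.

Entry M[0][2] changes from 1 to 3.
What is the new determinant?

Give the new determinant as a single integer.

Answer: -111

Derivation:
det is linear in row 0: changing M[0][2] by delta changes det by delta * cofactor(0,2).
Cofactor C_02 = (-1)^(0+2) * minor(0,2) = -2
Entry delta = 3 - 1 = 2
Det delta = 2 * -2 = -4
New det = -107 + -4 = -111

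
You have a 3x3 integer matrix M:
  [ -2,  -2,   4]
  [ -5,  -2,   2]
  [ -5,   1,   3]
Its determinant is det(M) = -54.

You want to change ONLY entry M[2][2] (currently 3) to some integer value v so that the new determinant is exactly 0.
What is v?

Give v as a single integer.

det is linear in entry M[2][2]: det = old_det + (v - 3) * C_22
Cofactor C_22 = -6
Want det = 0: -54 + (v - 3) * -6 = 0
  (v - 3) = 54 / -6 = -9
  v = 3 + (-9) = -6

Answer: -6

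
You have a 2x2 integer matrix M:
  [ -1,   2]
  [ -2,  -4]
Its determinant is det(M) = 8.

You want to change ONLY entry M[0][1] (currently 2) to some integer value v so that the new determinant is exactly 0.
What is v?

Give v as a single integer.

det is linear in entry M[0][1]: det = old_det + (v - 2) * C_01
Cofactor C_01 = 2
Want det = 0: 8 + (v - 2) * 2 = 0
  (v - 2) = -8 / 2 = -4
  v = 2 + (-4) = -2

Answer: -2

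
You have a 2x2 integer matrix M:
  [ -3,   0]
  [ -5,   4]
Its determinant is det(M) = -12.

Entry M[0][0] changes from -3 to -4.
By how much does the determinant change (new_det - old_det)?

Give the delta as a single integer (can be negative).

Cofactor C_00 = 4
Entry delta = -4 - -3 = -1
Det delta = entry_delta * cofactor = -1 * 4 = -4

Answer: -4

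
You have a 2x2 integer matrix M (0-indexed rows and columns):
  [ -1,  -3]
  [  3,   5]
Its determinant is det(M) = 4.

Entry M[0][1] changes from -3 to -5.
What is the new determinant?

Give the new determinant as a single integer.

det is linear in row 0: changing M[0][1] by delta changes det by delta * cofactor(0,1).
Cofactor C_01 = (-1)^(0+1) * minor(0,1) = -3
Entry delta = -5 - -3 = -2
Det delta = -2 * -3 = 6
New det = 4 + 6 = 10

Answer: 10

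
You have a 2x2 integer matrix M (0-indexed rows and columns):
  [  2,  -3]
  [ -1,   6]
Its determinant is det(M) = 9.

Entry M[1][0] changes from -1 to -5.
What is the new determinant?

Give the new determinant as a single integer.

det is linear in row 1: changing M[1][0] by delta changes det by delta * cofactor(1,0).
Cofactor C_10 = (-1)^(1+0) * minor(1,0) = 3
Entry delta = -5 - -1 = -4
Det delta = -4 * 3 = -12
New det = 9 + -12 = -3

Answer: -3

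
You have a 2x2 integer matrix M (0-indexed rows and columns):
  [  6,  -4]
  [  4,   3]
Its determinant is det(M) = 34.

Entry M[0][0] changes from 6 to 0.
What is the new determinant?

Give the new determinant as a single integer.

Answer: 16

Derivation:
det is linear in row 0: changing M[0][0] by delta changes det by delta * cofactor(0,0).
Cofactor C_00 = (-1)^(0+0) * minor(0,0) = 3
Entry delta = 0 - 6 = -6
Det delta = -6 * 3 = -18
New det = 34 + -18 = 16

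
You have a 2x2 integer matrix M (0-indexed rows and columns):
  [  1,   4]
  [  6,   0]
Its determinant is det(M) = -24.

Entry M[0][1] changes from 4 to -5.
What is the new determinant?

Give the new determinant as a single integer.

Answer: 30

Derivation:
det is linear in row 0: changing M[0][1] by delta changes det by delta * cofactor(0,1).
Cofactor C_01 = (-1)^(0+1) * minor(0,1) = -6
Entry delta = -5 - 4 = -9
Det delta = -9 * -6 = 54
New det = -24 + 54 = 30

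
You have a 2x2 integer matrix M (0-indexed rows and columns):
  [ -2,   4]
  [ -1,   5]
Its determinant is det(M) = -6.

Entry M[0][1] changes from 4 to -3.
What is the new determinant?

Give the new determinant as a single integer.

Answer: -13

Derivation:
det is linear in row 0: changing M[0][1] by delta changes det by delta * cofactor(0,1).
Cofactor C_01 = (-1)^(0+1) * minor(0,1) = 1
Entry delta = -3 - 4 = -7
Det delta = -7 * 1 = -7
New det = -6 + -7 = -13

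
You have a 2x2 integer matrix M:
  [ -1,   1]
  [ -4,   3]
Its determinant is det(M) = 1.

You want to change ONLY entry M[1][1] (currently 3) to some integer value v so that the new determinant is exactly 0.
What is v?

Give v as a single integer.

Answer: 4

Derivation:
det is linear in entry M[1][1]: det = old_det + (v - 3) * C_11
Cofactor C_11 = -1
Want det = 0: 1 + (v - 3) * -1 = 0
  (v - 3) = -1 / -1 = 1
  v = 3 + (1) = 4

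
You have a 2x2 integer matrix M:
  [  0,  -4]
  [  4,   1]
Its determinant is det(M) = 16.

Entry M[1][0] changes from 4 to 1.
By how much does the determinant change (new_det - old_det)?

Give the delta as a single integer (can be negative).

Cofactor C_10 = 4
Entry delta = 1 - 4 = -3
Det delta = entry_delta * cofactor = -3 * 4 = -12

Answer: -12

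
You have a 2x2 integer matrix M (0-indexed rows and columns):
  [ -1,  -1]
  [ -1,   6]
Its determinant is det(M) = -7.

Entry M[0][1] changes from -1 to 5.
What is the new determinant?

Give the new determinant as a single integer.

Answer: -1

Derivation:
det is linear in row 0: changing M[0][1] by delta changes det by delta * cofactor(0,1).
Cofactor C_01 = (-1)^(0+1) * minor(0,1) = 1
Entry delta = 5 - -1 = 6
Det delta = 6 * 1 = 6
New det = -7 + 6 = -1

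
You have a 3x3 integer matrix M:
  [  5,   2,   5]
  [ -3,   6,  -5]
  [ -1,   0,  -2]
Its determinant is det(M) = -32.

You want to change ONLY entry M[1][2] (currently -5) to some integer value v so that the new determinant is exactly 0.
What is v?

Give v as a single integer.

Answer: -21

Derivation:
det is linear in entry M[1][2]: det = old_det + (v - -5) * C_12
Cofactor C_12 = -2
Want det = 0: -32 + (v - -5) * -2 = 0
  (v - -5) = 32 / -2 = -16
  v = -5 + (-16) = -21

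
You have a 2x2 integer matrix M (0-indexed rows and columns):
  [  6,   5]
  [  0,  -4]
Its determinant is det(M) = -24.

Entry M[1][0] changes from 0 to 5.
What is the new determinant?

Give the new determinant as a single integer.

det is linear in row 1: changing M[1][0] by delta changes det by delta * cofactor(1,0).
Cofactor C_10 = (-1)^(1+0) * minor(1,0) = -5
Entry delta = 5 - 0 = 5
Det delta = 5 * -5 = -25
New det = -24 + -25 = -49

Answer: -49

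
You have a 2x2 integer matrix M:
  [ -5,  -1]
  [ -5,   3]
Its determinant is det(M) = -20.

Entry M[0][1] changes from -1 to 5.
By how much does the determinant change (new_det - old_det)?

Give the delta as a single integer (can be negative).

Answer: 30

Derivation:
Cofactor C_01 = 5
Entry delta = 5 - -1 = 6
Det delta = entry_delta * cofactor = 6 * 5 = 30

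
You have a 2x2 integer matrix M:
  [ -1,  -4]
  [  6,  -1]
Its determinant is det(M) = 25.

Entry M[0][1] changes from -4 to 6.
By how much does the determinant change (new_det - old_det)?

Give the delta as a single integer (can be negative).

Cofactor C_01 = -6
Entry delta = 6 - -4 = 10
Det delta = entry_delta * cofactor = 10 * -6 = -60

Answer: -60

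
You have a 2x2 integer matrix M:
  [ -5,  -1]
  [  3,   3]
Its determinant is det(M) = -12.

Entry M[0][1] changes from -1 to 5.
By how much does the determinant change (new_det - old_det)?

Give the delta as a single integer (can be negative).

Answer: -18

Derivation:
Cofactor C_01 = -3
Entry delta = 5 - -1 = 6
Det delta = entry_delta * cofactor = 6 * -3 = -18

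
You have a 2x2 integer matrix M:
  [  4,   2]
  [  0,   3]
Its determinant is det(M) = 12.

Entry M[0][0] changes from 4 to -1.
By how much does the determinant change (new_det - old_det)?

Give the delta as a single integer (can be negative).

Answer: -15

Derivation:
Cofactor C_00 = 3
Entry delta = -1 - 4 = -5
Det delta = entry_delta * cofactor = -5 * 3 = -15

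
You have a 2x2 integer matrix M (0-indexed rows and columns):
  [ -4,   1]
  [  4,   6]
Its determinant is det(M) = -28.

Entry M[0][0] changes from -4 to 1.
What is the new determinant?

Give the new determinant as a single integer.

Answer: 2

Derivation:
det is linear in row 0: changing M[0][0] by delta changes det by delta * cofactor(0,0).
Cofactor C_00 = (-1)^(0+0) * minor(0,0) = 6
Entry delta = 1 - -4 = 5
Det delta = 5 * 6 = 30
New det = -28 + 30 = 2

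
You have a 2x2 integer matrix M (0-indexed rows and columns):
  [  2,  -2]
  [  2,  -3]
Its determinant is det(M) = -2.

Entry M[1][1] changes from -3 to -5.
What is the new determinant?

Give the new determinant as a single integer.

det is linear in row 1: changing M[1][1] by delta changes det by delta * cofactor(1,1).
Cofactor C_11 = (-1)^(1+1) * minor(1,1) = 2
Entry delta = -5 - -3 = -2
Det delta = -2 * 2 = -4
New det = -2 + -4 = -6

Answer: -6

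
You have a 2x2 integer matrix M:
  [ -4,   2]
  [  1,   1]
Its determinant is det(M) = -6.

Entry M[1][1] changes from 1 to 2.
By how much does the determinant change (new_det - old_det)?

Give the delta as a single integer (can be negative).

Cofactor C_11 = -4
Entry delta = 2 - 1 = 1
Det delta = entry_delta * cofactor = 1 * -4 = -4

Answer: -4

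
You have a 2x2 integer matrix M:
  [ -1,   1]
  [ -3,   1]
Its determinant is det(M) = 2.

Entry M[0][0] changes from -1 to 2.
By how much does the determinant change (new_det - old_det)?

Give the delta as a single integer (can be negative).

Answer: 3

Derivation:
Cofactor C_00 = 1
Entry delta = 2 - -1 = 3
Det delta = entry_delta * cofactor = 3 * 1 = 3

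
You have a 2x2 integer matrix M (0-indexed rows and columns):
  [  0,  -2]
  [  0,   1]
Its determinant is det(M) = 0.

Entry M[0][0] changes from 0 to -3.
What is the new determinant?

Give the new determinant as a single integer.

det is linear in row 0: changing M[0][0] by delta changes det by delta * cofactor(0,0).
Cofactor C_00 = (-1)^(0+0) * minor(0,0) = 1
Entry delta = -3 - 0 = -3
Det delta = -3 * 1 = -3
New det = 0 + -3 = -3

Answer: -3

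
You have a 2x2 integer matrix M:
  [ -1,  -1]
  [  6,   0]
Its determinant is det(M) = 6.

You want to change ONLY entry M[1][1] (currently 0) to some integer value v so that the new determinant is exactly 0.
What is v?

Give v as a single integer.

Answer: 6

Derivation:
det is linear in entry M[1][1]: det = old_det + (v - 0) * C_11
Cofactor C_11 = -1
Want det = 0: 6 + (v - 0) * -1 = 0
  (v - 0) = -6 / -1 = 6
  v = 0 + (6) = 6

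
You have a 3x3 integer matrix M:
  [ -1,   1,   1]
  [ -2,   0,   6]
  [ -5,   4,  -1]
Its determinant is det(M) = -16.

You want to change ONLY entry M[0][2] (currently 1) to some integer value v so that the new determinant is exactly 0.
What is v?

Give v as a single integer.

Answer: -1

Derivation:
det is linear in entry M[0][2]: det = old_det + (v - 1) * C_02
Cofactor C_02 = -8
Want det = 0: -16 + (v - 1) * -8 = 0
  (v - 1) = 16 / -8 = -2
  v = 1 + (-2) = -1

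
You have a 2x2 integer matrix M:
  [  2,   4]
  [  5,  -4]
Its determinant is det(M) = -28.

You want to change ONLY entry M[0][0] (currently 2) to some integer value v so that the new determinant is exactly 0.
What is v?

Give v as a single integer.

Answer: -5

Derivation:
det is linear in entry M[0][0]: det = old_det + (v - 2) * C_00
Cofactor C_00 = -4
Want det = 0: -28 + (v - 2) * -4 = 0
  (v - 2) = 28 / -4 = -7
  v = 2 + (-7) = -5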